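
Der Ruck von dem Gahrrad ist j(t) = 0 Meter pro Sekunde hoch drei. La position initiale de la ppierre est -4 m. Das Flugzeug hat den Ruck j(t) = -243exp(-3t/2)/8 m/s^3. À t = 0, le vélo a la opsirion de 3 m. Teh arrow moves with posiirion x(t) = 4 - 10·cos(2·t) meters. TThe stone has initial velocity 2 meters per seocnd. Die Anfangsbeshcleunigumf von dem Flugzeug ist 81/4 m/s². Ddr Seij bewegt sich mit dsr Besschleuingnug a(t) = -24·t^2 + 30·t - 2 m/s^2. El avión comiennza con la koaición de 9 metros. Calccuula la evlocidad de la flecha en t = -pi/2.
Para resolver esto, necesitamos tomar 1 derivada de nuestra ecuación de la posición x(t) = 4 - 10·cos(2·t). Derivando la posición, obtenemos la velocidad: v(t) = 20·sin(2·t). Usando v(t) = 20·sin(2·t) y sustituyendo t = -pi/2, encontramos v = 0.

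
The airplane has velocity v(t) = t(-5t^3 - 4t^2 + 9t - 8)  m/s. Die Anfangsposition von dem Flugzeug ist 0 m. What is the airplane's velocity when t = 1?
From the given velocity equation v(t) = t·(-5·t^3 - 4·t^2 + 9·t - 8), we substitute t = 1 to get v = -8.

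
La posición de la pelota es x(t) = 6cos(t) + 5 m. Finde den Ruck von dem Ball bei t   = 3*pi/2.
Ausgehend von der Position x(t) = 6·cos(t) + 5, nehmen wir 3 Ableitungen. Durch Ableiten von der Position erhalten wir die Geschwindigkeit: v(t) = -6·sin(t). Durch Ableiten von der Geschwindigkeit erhalten wir die Beschleunigung: a(t) = -6·cos(t). Mit d/dt von a(t) finden wir j(t) = 6·sin(t). Aus der Gleichung für den Ruck j(t) = 6·sin(t), setzen wir t = 3*pi/2 ein und erhalten j = -6.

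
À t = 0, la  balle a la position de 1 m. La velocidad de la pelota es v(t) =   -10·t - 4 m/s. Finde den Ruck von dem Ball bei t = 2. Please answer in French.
Nous devons dériver notre équation de la vitesse v(t) = -10·t - 4 2 fois. En prenant d/dt de v(t), nous trouvons a(t) = -10. La dérivée de l'accélération donne le jerk: j(t) = 0. De l'équation du jerk j(t) = 0, nous substituons t = 2 pour obtenir j = 0.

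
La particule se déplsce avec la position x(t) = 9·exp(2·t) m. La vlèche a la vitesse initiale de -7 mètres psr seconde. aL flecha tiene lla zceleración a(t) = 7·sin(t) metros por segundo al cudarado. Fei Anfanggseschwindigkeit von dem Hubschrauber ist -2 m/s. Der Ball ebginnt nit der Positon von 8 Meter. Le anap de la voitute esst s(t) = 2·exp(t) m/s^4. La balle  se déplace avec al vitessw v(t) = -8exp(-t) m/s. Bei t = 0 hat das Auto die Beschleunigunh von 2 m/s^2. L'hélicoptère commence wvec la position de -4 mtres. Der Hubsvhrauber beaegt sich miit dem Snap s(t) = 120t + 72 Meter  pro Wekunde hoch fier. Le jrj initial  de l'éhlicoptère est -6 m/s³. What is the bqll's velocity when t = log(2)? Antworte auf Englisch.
We have velocity v(t) = -8·exp(-t). Substituting t = log(2): v(log(2)) = -4.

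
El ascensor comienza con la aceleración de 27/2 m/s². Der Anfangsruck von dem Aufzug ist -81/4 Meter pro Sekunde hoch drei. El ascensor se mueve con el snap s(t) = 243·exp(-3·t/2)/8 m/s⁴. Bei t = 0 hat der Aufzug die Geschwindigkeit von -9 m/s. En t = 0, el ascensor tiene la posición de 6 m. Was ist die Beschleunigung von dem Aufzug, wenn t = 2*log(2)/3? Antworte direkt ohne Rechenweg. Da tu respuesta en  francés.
À t = 2*log(2)/3, a = 27/4.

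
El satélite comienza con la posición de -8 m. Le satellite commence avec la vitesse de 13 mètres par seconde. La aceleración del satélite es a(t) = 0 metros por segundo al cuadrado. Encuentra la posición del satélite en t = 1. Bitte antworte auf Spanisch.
Partiendo de la aceleración a(t) = 0, tomamos 2 integrales. La antiderivada de la aceleración es la velocidad. Usando v(0) = 13, obtenemos v(t) = 13. La antiderivada de la velocidad, con x(0) = -8, da la posición: x(t) = 13·t - 8. Tenemos la posición x(t) = 13·t - 8. Sustituyendo t = 1: x(1) = 5.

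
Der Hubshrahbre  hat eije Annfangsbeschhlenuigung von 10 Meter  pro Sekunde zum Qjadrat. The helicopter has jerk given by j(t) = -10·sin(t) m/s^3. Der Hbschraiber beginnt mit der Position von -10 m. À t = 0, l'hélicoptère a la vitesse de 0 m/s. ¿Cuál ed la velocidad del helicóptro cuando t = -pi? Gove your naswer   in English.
We must find the integral of our jerk equation j(t) = -10·sin(t) 2 times. Integrating jerk and using the initial condition a(0) = 10, we get a(t) = 10·cos(t). Finding the integral of a(t) and using v(0) = 0: v(t) = 10·sin(t). From the given velocity equation v(t) = 10·sin(t), we substitute t = -pi to get v = 0.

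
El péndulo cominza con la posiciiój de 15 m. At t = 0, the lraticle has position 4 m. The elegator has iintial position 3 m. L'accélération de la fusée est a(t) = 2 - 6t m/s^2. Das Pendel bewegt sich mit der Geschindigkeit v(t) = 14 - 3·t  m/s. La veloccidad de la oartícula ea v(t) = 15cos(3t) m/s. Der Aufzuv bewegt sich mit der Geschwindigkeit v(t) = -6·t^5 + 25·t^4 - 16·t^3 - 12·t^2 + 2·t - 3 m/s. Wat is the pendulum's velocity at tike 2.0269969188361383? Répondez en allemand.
Wir haben die Geschwindigkeit v(t) = 14 - 3·t. Durch Einsetzen von t = 2.0269969188361383: v(2.0269969188361383) = 7.91900924349159.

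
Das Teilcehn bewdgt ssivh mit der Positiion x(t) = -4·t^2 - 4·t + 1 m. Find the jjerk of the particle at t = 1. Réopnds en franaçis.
Pour résoudre ceci, nous devons prendre 3 dérivées de notre équation de la position x(t) = -4·t^2 - 4·t + 1. En prenant d/dt de x(t), nous trouvons v(t) = -8·t - 4. En prenant d/dt de v(t), nous trouvons a(t) = -8. La dérivée de l'accélération donne le jerk: j(t) = 0. De l'équation du jerk j(t) = 0, nous substituons t = 1 pour obtenir j = 0.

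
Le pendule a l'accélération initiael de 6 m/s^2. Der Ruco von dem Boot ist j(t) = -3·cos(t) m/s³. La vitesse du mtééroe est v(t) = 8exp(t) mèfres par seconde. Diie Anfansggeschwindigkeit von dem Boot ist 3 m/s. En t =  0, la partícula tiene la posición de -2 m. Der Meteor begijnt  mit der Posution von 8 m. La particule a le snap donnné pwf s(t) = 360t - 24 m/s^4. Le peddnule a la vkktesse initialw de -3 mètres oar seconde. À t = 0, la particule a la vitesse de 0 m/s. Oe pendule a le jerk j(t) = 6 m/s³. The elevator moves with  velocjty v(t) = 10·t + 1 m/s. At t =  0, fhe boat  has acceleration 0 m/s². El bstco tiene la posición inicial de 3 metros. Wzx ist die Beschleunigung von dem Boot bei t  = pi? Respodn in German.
Ausgehend von dem Ruck j(t) = -3·cos(t), nehmen wir 1 Stammfunktion. Das Integral von dem Ruck, mit a(0) = 0, ergibt die Beschleunigung: a(t) = -3·sin(t). Aus der Gleichung für die Beschleunigung a(t) = -3·sin(t), setzen wir t = pi ein und erhalten a = 0.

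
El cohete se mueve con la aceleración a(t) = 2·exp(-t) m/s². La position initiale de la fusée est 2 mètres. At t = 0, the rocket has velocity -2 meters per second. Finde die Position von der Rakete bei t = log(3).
Wir müssen unsere Gleichung für die Beschleunigung a(t) = 2·exp(-t) 2-mal integrieren. Durch Integration von der Beschleunigung und Verwendung der Anfangsbedingung v(0) = -2, erhalten wir v(t) = -2·exp(-t). Die Stammfunktion von der Geschwindigkeit ist die Position. Mit x(0) = 2 erhalten wir x(t) = 2·exp(-t). Aus der Gleichung für die Position x(t) = 2·exp(-t), setzen wir t = log(3) ein und erhalten x = 2/3.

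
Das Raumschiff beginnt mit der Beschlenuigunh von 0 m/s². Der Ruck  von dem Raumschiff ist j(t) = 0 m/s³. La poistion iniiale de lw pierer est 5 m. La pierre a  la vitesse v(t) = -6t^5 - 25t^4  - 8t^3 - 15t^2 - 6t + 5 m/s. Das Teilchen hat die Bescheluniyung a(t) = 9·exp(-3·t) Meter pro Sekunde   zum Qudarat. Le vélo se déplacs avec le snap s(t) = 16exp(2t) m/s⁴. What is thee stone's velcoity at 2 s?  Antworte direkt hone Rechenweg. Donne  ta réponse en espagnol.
La velocidad en t = 2 es v = -723.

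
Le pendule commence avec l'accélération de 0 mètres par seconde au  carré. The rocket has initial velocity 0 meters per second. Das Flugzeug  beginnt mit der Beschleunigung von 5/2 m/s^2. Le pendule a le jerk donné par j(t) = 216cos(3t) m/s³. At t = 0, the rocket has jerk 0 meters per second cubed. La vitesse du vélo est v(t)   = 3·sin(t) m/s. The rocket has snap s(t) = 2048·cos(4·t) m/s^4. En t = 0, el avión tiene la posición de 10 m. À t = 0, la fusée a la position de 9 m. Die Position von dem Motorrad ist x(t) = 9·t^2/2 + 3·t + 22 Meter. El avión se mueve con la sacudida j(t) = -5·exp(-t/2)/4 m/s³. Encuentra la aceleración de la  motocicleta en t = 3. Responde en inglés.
Starting from position x(t) = 9·t^2/2 + 3·t + 22, we take 2 derivatives. The derivative of position gives velocity: v(t) = 9·t + 3. The derivative of velocity gives acceleration: a(t) = 9. We have acceleration a(t) = 9. Substituting t = 3: a(3) = 9.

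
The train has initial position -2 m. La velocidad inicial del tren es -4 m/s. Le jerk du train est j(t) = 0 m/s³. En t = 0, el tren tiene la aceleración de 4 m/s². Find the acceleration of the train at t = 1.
We must find the integral of our jerk equation j(t) = 0 1 time. Finding the integral of j(t) and using a(0) = 4: a(t) = 4. From the given acceleration equation a(t) = 4, we substitute t = 1 to get a = 4.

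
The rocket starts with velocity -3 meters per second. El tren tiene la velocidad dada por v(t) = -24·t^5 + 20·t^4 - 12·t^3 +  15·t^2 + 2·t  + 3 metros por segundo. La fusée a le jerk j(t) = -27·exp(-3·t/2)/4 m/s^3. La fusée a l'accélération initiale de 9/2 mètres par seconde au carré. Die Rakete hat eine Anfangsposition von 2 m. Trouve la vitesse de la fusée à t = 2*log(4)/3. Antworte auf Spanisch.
Partiendo de la sacudida j(t) = -27·exp(-3·t/2)/4, tomamos 2 integrales. Tomando ∫j(t)dt y aplicando a(0) = 9/2, encontramos a(t) = 9·exp(-3·t/2)/2. La integral de la aceleración es la velocidad. Usando v(0) = -3, obtenemos v(t) = -3·exp(-3·t/2). De la ecuación de la velocidad v(t) = -3·exp(-3·t/2), sustituimos t = 2*log(4)/3 para obtener v = -3/4.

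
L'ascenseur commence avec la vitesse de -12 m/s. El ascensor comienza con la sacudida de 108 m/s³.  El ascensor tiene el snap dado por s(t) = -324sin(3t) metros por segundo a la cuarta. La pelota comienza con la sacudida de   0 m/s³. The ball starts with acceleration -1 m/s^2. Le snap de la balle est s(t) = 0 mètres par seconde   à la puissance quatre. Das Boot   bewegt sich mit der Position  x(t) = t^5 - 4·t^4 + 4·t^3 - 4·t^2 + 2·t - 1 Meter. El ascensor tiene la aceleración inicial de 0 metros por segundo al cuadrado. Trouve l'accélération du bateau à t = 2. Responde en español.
Para resolver esto, necesitamos tomar 2 derivadas de nuestra ecuación de la posición x(t) = t^5 - 4·t^4 + 4·t^3 - 4·t^2 + 2·t - 1. Derivando la posición, obtenemos la velocidad: v(t) = 5·t^4 - 16·t^3 + 12·t^2 - 8·t + 2. La derivada de la velocidad da la aceleración: a(t) = 20·t^3 - 48·t^2 + 24·t - 8. Usando a(t) = 20·t^3 - 48·t^2 + 24·t - 8 y sustituyendo t = 2, encontramos a = 8.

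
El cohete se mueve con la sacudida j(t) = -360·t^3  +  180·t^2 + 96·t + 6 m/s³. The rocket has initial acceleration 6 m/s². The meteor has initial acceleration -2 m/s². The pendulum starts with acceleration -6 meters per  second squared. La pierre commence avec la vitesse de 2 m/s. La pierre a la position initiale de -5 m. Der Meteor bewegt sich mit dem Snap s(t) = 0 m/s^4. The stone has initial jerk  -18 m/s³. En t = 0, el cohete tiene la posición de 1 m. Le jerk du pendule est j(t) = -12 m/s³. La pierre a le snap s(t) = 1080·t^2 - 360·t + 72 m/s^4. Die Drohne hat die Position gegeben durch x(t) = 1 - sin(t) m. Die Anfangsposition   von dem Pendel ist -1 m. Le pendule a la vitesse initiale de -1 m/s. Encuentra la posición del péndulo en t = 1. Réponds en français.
En partant du jerk j(t) = -12, nous prenons 3 intégrales. La primitive du jerk, avec a(0) = -6, donne l'accélération: a(t) = -12·t - 6. En intégrant l'accélération et en utilisant la condition initiale v(0) = -1, nous obtenons v(t) = -6·t^2 - 6·t - 1. L'intégrale de la vitesse, avec x(0) = -1, donne la position: x(t) = -2·t^3 - 3·t^2 - t - 1. De l'équation de la position x(t) = -2·t^3 - 3·t^2 - t - 1, nous substituons t = 1 pour obtenir x = -7.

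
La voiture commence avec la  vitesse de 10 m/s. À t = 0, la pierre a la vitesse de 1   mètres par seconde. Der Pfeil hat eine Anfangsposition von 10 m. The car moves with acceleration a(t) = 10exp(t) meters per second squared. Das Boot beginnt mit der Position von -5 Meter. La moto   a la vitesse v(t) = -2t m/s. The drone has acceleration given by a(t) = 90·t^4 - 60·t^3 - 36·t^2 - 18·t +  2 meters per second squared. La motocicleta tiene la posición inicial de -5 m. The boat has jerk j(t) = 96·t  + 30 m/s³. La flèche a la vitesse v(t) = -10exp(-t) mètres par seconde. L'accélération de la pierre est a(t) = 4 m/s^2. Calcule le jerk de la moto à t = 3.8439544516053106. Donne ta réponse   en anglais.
To solve this, we need to take 2 derivatives of our velocity equation v(t) = -2·t. The derivative of velocity gives acceleration: a(t) = -2. Taking d/dt of a(t), we find j(t) = 0. We have jerk j(t) = 0. Substituting t = 3.8439544516053106: j(3.8439544516053106) = 0.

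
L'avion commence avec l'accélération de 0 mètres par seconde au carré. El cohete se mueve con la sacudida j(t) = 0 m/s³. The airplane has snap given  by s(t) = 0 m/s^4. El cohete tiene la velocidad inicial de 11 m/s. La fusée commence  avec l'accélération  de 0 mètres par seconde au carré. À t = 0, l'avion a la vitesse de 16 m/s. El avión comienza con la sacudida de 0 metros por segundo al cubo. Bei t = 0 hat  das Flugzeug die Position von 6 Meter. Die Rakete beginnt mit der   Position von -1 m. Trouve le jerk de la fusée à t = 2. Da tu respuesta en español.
De la ecuación de la sacudida j(t) = 0, sustituimos t = 2 para obtener j = 0.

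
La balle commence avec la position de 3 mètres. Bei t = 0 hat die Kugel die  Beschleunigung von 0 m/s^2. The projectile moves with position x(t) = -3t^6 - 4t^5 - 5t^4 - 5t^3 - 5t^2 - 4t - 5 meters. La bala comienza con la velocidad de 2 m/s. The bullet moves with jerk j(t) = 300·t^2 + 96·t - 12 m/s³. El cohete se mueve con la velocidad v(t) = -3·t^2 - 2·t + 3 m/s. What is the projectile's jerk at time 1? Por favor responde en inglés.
We must differentiate our position equation x(t) = -3·t^6 - 4·t^5 - 5·t^4 - 5·t^3 - 5·t^2 - 4·t - 5 3 times. The derivative of position gives velocity: v(t) = -18·t^5 - 20·t^4 - 20·t^3 - 15·t^2 - 10·t - 4. The derivative of velocity gives acceleration: a(t) = -90·t^4 - 80·t^3 - 60·t^2 - 30·t - 10. Taking d/dt of a(t), we find j(t) = -360·t^3 - 240·t^2 - 120·t - 30. We have jerk j(t) = -360·t^3 - 240·t^2 - 120·t - 30. Substituting t = 1: j(1) = -750.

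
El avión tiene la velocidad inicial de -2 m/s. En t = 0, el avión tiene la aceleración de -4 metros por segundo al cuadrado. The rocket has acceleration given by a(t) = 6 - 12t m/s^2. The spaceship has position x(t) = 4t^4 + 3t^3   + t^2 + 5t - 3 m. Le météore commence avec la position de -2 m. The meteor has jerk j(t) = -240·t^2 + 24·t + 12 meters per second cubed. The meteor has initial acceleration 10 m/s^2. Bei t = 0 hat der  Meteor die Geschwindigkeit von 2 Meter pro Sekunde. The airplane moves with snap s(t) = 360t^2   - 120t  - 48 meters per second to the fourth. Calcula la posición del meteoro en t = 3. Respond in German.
Wir müssen das Integral unserer Gleichung für den Ruck j(t) = -240·t^2 + 24·t + 12 3-mal finden. Die Stammfunktion von dem Ruck ist die Beschleunigung. Mit a(0) = 10 erhalten wir a(t) = -80·t^3 + 12·t^2 + 12·t + 10. Durch Integration von der Beschleunigung und Verwendung der Anfangsbedingung v(0) = 2, erhalten wir v(t) = -20·t^4 + 4·t^3 + 6·t^2 + 10·t + 2. Das Integral von der Geschwindigkeit ist die Position. Mit x(0) = -2 erhalten wir x(t) = -4·t^5 + t^4 + 2·t^3 + 5·t^2 + 2·t - 2. Wir haben die Position x(t) = -4·t^5 + t^4 + 2·t^3 + 5·t^2 + 2·t - 2. Durch Einsetzen von t = 3: x(3) = -788.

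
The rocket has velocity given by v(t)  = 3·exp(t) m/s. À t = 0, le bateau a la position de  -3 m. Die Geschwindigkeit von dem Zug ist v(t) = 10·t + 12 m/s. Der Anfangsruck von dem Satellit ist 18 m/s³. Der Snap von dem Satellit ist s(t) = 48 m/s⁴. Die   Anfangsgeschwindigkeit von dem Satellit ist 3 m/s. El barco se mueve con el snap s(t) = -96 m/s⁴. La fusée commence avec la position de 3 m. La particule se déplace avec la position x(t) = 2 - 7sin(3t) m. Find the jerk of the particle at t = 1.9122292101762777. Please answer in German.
Um dies zu lösen, müssen wir 3 Ableitungen unserer Gleichung für die Position x(t) = 2 - 7·sin(3·t) nehmen. Durch Ableiten von der Position erhalten wir die Geschwindigkeit: v(t) = -21·cos(3·t). Durch Ableiten von der Geschwindigkeit erhalten wir die Beschleunigung: a(t) = 63·sin(3·t). Durch Ableiten von der Beschleunigung erhalten wir den Ruck: j(t) = 189·cos(3·t). Mit j(t) = 189·cos(3·t) und Einsetzen von t = 1.9122292101762777, finden wir j = 161.472132869252.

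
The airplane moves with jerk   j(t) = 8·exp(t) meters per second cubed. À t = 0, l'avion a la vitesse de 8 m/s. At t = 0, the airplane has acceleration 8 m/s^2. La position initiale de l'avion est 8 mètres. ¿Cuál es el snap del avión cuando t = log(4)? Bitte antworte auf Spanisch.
Partiendo de la sacudida j(t) = 8·exp(t), tomamos 1 derivada. Tomando d/dt de j(t), encontramos s(t) = 8·exp(t). Usando s(t) = 8·exp(t) y sustituyendo t = log(4), encontramos s = 32.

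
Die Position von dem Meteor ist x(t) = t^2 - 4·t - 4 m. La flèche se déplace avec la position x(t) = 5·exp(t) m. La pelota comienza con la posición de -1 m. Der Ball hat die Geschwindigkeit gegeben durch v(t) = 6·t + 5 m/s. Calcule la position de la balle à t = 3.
Nous devons trouver la primitive de notre équation de la vitesse v(t) = 6·t + 5 1 fois. L'intégrale de la vitesse, avec x(0) = -1, donne la position: x(t) = 3·t^2 + 5·t - 1. En utilisant x(t) = 3·t^2 + 5·t - 1 et en substituant t = 3, nous trouvons x = 41.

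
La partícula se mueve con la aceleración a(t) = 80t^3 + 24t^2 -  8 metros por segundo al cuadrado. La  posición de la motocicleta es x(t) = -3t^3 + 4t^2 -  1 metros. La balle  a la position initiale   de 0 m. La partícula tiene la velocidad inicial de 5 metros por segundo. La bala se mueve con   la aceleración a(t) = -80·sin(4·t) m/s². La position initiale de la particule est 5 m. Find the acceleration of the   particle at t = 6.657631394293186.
We have acceleration a(t) = 80·t^3 + 24·t^2 - 8. Substituting t = 6.657631394293186: a(6.657631394293186) = 24663.2353626545.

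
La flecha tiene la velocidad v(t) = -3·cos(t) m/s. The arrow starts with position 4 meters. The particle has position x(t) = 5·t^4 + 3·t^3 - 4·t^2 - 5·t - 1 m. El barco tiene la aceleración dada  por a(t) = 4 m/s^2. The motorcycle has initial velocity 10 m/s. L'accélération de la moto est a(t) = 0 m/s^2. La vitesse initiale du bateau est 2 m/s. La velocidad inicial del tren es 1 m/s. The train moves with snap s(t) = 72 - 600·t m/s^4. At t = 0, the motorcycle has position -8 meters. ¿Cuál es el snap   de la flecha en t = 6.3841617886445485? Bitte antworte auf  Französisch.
Nous devons dériver notre équation de la vitesse v(t) = -3·cos(t) 3 fois. En dérivant la vitesse, nous obtenons l'accélération: a(t) = 3·sin(t). En prenant d/dt de a(t), nous trouvons j(t) = 3·cos(t). En prenant d/dt de j(t), nous trouvons s(t) = -3·sin(t). De l'équation du snap s(t) = -3·sin(t), nous substituons t = 6.3841617886445485 pour obtenir s = -0.302414916062990.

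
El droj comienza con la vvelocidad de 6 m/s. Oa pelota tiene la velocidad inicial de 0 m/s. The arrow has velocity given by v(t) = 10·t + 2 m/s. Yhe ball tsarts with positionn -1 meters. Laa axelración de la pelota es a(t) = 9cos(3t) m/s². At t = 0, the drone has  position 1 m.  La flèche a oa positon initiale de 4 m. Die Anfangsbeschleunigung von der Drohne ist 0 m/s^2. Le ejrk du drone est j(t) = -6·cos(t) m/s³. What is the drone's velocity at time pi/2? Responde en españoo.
Partiendo de la sacudida j(t) = -6·cos(t), tomamos 2 antiderivadas. Tomando ∫j(t)dt y aplicando a(0) = 0, encontramos a(t) = -6·sin(t). Tomando ∫a(t)dt y aplicando v(0) = 6, encontramos v(t) = 6·cos(t). De la ecuación de la velocidad v(t) = 6·cos(t), sustituimos t = pi/2 para obtener v = 0.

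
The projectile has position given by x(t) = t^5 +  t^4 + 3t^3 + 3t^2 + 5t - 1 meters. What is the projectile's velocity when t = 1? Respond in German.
Wir müssen unsere Gleichung für die Position x(t) = t^5 + t^4 + 3·t^3 + 3·t^2 + 5·t - 1 1-mal ableiten. Mit d/dt von x(t) finden wir v(t) = 5·t^4 + 4·t^3 + 9·t^2 + 6·t + 5. Wir haben die Geschwindigkeit v(t) = 5·t^4 + 4·t^3 + 9·t^2 + 6·t + 5. Durch Einsetzen von t = 1: v(1) = 29.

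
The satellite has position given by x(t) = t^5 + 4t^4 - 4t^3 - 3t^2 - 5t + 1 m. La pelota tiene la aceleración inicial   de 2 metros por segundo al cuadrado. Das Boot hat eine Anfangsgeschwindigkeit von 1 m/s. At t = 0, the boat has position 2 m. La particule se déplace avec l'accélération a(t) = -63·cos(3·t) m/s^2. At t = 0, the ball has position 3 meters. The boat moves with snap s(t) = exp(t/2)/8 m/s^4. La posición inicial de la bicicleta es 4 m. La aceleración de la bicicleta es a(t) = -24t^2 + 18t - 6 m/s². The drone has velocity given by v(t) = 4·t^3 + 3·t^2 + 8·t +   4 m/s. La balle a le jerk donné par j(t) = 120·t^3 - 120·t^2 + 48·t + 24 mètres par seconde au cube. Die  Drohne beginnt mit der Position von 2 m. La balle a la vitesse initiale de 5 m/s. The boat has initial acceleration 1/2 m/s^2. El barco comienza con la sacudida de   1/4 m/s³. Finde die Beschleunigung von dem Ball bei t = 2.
Wir müssen die Stammfunktion unserer Gleichung für den Ruck j(t) = 120·t^3 - 120·t^2 + 48·t + 24 1-mal finden. Mit ∫j(t)dt und Anwendung von a(0) = 2, finden wir a(t) = 30·t^4 - 40·t^3 + 24·t^2 + 24·t + 2. Aus der Gleichung für die Beschleunigung a(t) = 30·t^4 - 40·t^3 + 24·t^2 + 24·t + 2, setzen wir t = 2 ein und erhalten a = 306.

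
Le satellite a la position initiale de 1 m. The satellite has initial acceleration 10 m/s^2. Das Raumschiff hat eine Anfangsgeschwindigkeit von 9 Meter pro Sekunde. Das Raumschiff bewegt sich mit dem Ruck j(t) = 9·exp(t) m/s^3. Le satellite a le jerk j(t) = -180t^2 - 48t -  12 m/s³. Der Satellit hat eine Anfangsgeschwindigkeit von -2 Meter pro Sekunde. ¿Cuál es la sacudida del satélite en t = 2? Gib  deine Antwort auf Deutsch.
Wir haben den Ruck j(t) = -180·t^2 - 48·t - 12. Durch Einsetzen von t = 2: j(2) = -828.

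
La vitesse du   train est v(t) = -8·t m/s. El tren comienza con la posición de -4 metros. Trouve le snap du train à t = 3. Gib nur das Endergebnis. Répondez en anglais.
The snap at t = 3 is s = 0.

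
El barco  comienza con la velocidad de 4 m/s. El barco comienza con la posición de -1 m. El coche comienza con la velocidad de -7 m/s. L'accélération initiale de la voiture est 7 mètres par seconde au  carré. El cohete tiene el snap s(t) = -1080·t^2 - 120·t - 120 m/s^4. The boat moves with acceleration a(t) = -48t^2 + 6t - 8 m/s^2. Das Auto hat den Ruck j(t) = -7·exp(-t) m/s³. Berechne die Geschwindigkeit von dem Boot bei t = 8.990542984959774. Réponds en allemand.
Wir müssen das Integral unserer Gleichung für die Beschleunigung a(t) = -48·t^2 + 6·t - 8 1-mal finden. Mit ∫a(t)dt und Anwendung von v(0) = 4, finden wir v(t) = -16·t^3 + 3·t^2 - 8·t + 4. Wir haben die Geschwindigkeit v(t) = -16·t^3 + 3·t^2 - 8·t + 4. Durch Einsetzen von t = 8.990542984959774: v(8.990542984959774) = -11452.7045023551.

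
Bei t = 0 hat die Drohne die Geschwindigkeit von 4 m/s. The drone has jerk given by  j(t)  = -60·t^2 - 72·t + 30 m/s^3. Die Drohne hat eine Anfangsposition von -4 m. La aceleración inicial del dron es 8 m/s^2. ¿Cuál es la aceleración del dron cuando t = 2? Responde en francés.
En partant du jerk j(t) = -60·t^2 - 72·t + 30, nous prenons 1 primitive. L'intégrale du jerk est l'accélération. En utilisant a(0) = 8, nous obtenons a(t) = -20·t^3 - 36·t^2 + 30·t + 8. Nous avons l'accélération a(t) = -20·t^3 - 36·t^2 + 30·t + 8. En substituant t = 2: a(2) = -236.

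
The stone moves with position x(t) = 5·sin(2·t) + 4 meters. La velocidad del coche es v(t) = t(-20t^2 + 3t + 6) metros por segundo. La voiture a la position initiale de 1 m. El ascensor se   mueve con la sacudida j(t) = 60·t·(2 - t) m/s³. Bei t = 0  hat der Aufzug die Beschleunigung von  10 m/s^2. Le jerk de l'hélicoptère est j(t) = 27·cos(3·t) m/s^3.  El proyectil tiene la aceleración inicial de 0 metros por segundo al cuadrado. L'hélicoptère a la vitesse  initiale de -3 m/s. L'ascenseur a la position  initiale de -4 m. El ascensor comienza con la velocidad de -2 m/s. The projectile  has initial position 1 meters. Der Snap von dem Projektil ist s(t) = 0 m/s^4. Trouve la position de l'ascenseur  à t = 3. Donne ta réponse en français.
Nous devons intégrer notre équation du jerk j(t) = 60·t·(2 - t) 3 fois. En intégrant le jerk et en utilisant la condition initiale a(0) = 10, nous obtenons a(t) = -20·t^3 + 60·t^2 + 10. En intégrant l'accélération et en utilisant la condition initiale v(0) = -2, nous obtenons v(t) = -5·t^4 + 20·t^3 + 10·t - 2. En prenant ∫v(t)dt et en appliquant x(0) = -4, nous trouvons x(t) = -t^5 + 5·t^4 + 5·t^2 - 2·t - 4. En utilisant x(t) = -t^5 + 5·t^4 + 5·t^2 - 2·t - 4 et en substituant t = 3, nous trouvons x = 197.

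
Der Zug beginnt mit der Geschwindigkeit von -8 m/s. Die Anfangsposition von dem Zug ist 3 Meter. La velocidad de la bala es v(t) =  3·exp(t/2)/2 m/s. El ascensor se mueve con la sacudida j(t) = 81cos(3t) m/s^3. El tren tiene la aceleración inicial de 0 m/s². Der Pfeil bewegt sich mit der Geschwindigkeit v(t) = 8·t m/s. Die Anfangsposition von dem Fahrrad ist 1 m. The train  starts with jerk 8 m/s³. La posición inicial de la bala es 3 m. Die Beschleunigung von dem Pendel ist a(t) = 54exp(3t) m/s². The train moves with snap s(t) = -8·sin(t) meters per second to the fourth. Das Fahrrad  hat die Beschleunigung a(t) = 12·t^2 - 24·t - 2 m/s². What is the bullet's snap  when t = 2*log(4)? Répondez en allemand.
Wir müssen unsere Gleichung für die Geschwindigkeit v(t) = 3·exp(t/2)/2 3-mal ableiten. Durch Ableiten von der Geschwindigkeit erhalten wir die Beschleunigung: a(t) = 3·exp(t/2)/4. Die Ableitung von der Beschleunigung ergibt den Ruck: j(t) = 3·exp(t/2)/8. Mit d/dt von j(t) finden wir s(t) = 3·exp(t/2)/16. Mit s(t) = 3·exp(t/2)/16 und Einsetzen von t = 2*log(4), finden wir s = 3/4.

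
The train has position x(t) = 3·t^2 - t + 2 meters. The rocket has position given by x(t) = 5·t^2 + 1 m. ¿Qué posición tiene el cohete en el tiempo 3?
Usando x(t) = 5·t^2 + 1 y sustituyendo t = 3, encontramos x = 46.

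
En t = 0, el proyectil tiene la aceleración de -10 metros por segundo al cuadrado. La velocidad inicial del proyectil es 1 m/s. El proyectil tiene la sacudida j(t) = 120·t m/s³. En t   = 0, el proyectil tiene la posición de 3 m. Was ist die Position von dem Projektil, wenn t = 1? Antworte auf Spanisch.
Debemos encontrar la integral de nuestra ecuación de la sacudida j(t) = 120·t 3 veces. La integral de la sacudida es la aceleración. Usando a(0) = -10, obtenemos a(t) = 60·t^2 - 10. Tomando ∫a(t)dt y aplicando v(0) = 1, encontramos v(t) = 20·t^3 - 10·t + 1. La integral de la velocidad, con x(0) = 3, da la posición: x(t) = 5·t^4 - 5·t^2 + t + 3. Tenemos la posición x(t) = 5·t^4 - 5·t^2 + t + 3. Sustituyendo t = 1: x(1) = 4.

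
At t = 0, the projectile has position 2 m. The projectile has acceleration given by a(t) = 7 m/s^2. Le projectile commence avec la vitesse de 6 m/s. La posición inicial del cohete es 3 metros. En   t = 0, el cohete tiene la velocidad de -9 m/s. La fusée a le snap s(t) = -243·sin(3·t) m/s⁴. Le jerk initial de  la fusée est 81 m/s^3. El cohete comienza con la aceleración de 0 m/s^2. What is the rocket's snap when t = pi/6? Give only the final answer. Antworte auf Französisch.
La réponse est -243.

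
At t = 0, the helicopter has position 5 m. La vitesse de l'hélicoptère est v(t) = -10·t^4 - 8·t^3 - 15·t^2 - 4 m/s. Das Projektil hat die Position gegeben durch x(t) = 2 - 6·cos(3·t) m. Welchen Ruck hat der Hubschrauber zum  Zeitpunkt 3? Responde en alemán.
Wir müssen unsere Gleichung für die Geschwindigkeit v(t) = -10·t^4 - 8·t^3 - 15·t^2 - 4 2-mal ableiten. Durch Ableiten von der Geschwindigkeit erhalten wir die Beschleunigung: a(t) = -40·t^3 - 24·t^2 - 30·t. Durch Ableiten von der Beschleunigung erhalten wir den Ruck: j(t) = -120·t^2 - 48·t - 30. Aus der Gleichung für den Ruck j(t) = -120·t^2 - 48·t - 30, setzen wir t = 3 ein und erhalten j = -1254.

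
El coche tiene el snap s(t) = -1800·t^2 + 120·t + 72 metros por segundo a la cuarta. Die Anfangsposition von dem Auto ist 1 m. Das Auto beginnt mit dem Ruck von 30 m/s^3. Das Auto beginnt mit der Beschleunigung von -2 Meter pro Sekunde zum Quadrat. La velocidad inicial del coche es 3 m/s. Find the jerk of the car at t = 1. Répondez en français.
Pour résoudre ceci, nous devons prendre 1 primitive de notre équation du snap s(t) = -1800·t^2 + 120·t + 72. En prenant ∫s(t)dt et en appliquant j(0) = 30, nous trouvons j(t) = -600·t^3 + 60·t^2 + 72·t + 30. Nous avons le jerk j(t) = -600·t^3 + 60·t^2 + 72·t + 30. En substituant t = 1: j(1) = -438.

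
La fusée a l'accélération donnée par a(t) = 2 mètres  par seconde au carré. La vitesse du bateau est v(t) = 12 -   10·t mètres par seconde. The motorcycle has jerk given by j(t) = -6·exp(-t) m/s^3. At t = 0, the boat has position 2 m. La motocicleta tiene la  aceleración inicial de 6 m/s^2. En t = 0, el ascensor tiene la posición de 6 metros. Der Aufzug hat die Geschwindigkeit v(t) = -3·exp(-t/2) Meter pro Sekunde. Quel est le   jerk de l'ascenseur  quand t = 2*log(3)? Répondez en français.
Nous devons dériver notre équation de la vitesse v(t) = -3·exp(-t/2) 2 fois. En dérivant la vitesse, nous obtenons l'accélération: a(t) = 3·exp(-t/2)/2. En dérivant l'accélération, nous obtenons le jerk: j(t) = -3·exp(-t/2)/4. De l'équation du jerk j(t) = -3·exp(-t/2)/4, nous substituons t = 2*log(3) pour obtenir j = -1/4.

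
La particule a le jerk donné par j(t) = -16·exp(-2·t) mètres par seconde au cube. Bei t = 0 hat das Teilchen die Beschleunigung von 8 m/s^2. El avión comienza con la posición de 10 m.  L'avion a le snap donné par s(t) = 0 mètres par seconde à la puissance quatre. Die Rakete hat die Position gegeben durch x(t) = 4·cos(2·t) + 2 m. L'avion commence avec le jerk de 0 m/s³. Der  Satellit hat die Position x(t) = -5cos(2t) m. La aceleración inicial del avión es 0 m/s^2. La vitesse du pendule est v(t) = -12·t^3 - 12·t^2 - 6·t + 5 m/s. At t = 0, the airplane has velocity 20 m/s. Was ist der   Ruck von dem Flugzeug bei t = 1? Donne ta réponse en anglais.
We must find the integral of our snap equation s(t) = 0 1 time. Integrating snap and using the initial condition j(0) = 0, we get j(t) = 0. From the given jerk equation j(t) = 0, we substitute t = 1 to get j = 0.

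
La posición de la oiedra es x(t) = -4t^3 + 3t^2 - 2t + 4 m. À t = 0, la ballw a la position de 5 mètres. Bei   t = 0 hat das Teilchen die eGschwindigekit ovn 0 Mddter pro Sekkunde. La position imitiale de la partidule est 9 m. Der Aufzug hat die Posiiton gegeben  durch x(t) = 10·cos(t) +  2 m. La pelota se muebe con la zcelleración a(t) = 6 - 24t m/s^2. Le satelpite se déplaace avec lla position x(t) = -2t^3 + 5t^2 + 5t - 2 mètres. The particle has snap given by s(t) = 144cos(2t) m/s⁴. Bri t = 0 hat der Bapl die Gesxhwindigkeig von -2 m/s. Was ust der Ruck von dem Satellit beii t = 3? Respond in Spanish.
Partiendo de la posición x(t) = -2·t^3 + 5·t^2 + 5·t - 2, tomamos 3 derivadas. La derivada de la posición da la velocidad: v(t) = -6·t^2 + 10·t + 5. Derivando la velocidad, obtenemos la aceleración: a(t) = 10 - 12·t. Tomando d/dt de a(t), encontramos j(t) = -12. De la ecuación de la sacudida j(t) = -12, sustituimos t = 3 para obtener j = -12.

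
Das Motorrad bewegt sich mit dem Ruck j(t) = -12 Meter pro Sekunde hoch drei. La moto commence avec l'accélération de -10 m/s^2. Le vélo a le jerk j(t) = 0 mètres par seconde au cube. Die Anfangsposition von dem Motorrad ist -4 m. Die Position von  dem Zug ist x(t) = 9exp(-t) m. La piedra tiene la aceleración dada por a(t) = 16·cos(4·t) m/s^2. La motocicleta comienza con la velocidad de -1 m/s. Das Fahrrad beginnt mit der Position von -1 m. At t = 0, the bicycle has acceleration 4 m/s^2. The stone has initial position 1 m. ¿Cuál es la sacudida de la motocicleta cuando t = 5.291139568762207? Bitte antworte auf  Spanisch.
De la ecuación de la sacudida j(t) = -12, sustituimos t = 5.291139568762207 para obtener j = -12.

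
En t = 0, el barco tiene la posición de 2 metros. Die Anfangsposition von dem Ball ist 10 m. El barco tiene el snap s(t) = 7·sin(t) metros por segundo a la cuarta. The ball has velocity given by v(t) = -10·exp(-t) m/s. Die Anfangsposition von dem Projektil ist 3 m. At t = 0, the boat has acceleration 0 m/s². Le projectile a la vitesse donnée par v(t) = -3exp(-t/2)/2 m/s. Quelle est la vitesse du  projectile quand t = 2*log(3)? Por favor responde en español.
Usando v(t) = -3·exp(-t/2)/2 y sustituyendo t = 2*log(3), encontramos v = -1/2.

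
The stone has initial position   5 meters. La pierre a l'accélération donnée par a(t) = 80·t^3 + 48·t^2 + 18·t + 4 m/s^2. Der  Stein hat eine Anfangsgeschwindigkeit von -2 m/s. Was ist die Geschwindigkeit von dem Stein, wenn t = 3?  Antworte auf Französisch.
Nous devons trouver l'intégrale de notre équation de l'accélération a(t) = 80·t^3 + 48·t^2 + 18·t + 4 1 fois. En intégrant l'accélération et en utilisant la condition initiale v(0) = -2, nous obtenons v(t) = 20·t^4 + 16·t^3 + 9·t^2 + 4·t - 2. En utilisant v(t) = 20·t^4 + 16·t^3 + 9·t^2 + 4·t - 2 et en substituant t = 3, nous trouvons v = 2143.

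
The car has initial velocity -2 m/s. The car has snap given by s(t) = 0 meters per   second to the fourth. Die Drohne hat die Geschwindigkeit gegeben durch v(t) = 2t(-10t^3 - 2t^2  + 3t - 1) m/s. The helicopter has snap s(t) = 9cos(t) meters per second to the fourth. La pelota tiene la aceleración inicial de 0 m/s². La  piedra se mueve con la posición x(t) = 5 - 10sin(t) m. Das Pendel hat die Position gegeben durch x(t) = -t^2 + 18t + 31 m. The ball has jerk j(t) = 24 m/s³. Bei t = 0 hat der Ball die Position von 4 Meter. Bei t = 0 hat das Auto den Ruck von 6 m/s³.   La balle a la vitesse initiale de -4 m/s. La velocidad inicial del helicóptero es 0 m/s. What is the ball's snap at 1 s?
To solve this, we need to take 1 derivative of our jerk equation j(t) = 24. Taking d/dt of j(t), we find s(t) = 0. We have snap s(t) = 0. Substituting t = 1: s(1) = 0.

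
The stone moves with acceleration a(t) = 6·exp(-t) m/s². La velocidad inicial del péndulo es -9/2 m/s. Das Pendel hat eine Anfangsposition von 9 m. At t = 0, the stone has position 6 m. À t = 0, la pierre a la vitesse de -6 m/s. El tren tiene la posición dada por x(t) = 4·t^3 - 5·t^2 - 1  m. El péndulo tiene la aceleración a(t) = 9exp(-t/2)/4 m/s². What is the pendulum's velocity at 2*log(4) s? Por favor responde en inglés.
We need to integrate our acceleration equation a(t) = 9·exp(-t/2)/4 1 time. Taking ∫a(t)dt and applying v(0) = -9/2, we find v(t) = -9·exp(-t/2)/2. From the given velocity equation v(t) = -9·exp(-t/2)/2, we substitute t = 2*log(4) to get v = -9/8.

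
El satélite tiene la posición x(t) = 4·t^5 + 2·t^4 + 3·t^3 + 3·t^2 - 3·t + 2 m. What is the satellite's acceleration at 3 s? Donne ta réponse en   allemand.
Um dies zu lösen, müssen wir 2 Ableitungen unserer Gleichung für die Position x(t) = 4·t^5 + 2·t^4 + 3·t^3 + 3·t^2 - 3·t + 2 nehmen. Durch Ableiten von der Position erhalten wir die Geschwindigkeit: v(t) = 20·t^4 + 8·t^3 + 9·t^2 + 6·t - 3. Mit d/dt von v(t) finden wir a(t) = 80·t^3 + 24·t^2 + 18·t + 6. Mit a(t) = 80·t^3 + 24·t^2 + 18·t + 6 und Einsetzen von t = 3, finden wir a = 2436.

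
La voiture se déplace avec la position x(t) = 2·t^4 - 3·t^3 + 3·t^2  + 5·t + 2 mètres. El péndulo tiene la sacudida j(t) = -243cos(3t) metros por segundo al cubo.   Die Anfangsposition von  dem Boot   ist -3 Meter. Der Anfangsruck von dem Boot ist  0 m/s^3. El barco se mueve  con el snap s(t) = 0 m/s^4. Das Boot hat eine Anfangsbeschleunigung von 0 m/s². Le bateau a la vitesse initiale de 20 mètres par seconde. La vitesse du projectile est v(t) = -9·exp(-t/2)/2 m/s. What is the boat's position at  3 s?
We must find the antiderivative of our snap equation s(t) = 0 4 times. The antiderivative of snap, with j(0) = 0, gives jerk: j(t) = 0. The integral of jerk, with a(0) = 0, gives acceleration: a(t) = 0. The antiderivative of acceleration is velocity. Using v(0) = 20, we get v(t) = 20. The integral of velocity, with x(0) = -3, gives position: x(t) = 20·t - 3. We have position x(t) = 20·t - 3. Substituting t = 3: x(3) = 57.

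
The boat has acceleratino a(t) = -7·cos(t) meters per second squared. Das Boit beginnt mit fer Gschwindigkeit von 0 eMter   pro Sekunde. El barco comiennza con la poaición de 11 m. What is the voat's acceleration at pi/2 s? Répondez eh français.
De l'équation de l'accélération a(t) = -7·cos(t), nous substituons t = pi/2 pour obtenir a = 0.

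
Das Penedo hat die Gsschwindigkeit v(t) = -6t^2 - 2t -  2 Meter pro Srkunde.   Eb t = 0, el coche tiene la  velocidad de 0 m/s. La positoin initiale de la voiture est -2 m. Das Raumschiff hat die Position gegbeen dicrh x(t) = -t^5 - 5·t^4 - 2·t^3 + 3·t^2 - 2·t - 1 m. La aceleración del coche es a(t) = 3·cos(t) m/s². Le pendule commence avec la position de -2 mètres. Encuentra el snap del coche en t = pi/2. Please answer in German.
Ausgehend von der Beschleunigung a(t) = 3·cos(t), nehmen wir 2 Ableitungen. Mit d/dt von a(t) finden wir j(t) = -3·sin(t). Die Ableitung von dem Ruck ergibt den Snap: s(t) = -3·cos(t). Wir haben den Snap s(t) = -3·cos(t). Durch Einsetzen von t = pi/2: s(pi/2) = 0.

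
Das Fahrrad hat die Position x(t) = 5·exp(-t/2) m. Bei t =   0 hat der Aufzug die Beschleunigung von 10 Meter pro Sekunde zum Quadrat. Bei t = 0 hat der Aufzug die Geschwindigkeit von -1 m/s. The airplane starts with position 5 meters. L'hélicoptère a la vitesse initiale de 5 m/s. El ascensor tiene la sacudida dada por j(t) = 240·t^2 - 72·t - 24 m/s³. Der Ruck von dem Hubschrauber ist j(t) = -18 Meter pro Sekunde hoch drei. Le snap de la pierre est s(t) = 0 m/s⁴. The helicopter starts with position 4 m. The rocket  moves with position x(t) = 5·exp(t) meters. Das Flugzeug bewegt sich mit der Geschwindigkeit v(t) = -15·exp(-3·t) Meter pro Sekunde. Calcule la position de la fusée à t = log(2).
En utilisant x(t) = 5·exp(t) et en substituant t = log(2), nous trouvons x = 10.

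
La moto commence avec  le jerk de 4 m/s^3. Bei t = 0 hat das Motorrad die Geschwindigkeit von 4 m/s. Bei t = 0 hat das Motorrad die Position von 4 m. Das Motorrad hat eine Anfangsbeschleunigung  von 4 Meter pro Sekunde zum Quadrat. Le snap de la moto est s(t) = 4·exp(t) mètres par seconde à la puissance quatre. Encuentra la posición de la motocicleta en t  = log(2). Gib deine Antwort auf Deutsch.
Um dies zu lösen, müssen wir 4 Integrale unserer Gleichung für den Snap s(t) = 4·exp(t) finden. Mit ∫s(t)dt und Anwendung von j(0) = 4, finden wir j(t) = 4·exp(t). Mit ∫j(t)dt und Anwendung von a(0) = 4, finden wir a(t) = 4·exp(t). Das Integral von der Beschleunigung, mit v(0) = 4, ergibt die Geschwindigkeit: v(t) = 4·exp(t). Durch Integration von der Geschwindigkeit und Verwendung der Anfangsbedingung x(0) = 4, erhalten wir x(t) = 4·exp(t). Mit x(t) = 4·exp(t) und Einsetzen von t = log(2), finden wir x = 8.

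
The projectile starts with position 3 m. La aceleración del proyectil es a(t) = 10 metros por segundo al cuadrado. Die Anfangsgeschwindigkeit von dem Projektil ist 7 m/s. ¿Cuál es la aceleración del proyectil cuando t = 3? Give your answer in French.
De l'équation de l'accélération a(t) = 10, nous substituons t = 3 pour obtenir a = 10.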